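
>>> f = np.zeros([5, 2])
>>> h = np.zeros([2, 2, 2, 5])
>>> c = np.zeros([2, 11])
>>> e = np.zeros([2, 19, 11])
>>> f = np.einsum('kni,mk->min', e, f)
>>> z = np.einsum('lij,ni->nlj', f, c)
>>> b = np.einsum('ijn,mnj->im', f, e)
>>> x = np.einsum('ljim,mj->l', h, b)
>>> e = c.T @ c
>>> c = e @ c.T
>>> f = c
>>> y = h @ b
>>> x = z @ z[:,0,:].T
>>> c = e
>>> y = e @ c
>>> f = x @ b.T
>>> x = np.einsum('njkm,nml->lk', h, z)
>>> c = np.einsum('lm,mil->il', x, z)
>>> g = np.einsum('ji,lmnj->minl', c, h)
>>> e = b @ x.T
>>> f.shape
(2, 5, 5)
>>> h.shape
(2, 2, 2, 5)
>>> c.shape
(5, 19)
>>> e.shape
(5, 19)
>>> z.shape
(2, 5, 19)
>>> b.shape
(5, 2)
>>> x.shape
(19, 2)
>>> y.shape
(11, 11)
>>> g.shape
(2, 19, 2, 2)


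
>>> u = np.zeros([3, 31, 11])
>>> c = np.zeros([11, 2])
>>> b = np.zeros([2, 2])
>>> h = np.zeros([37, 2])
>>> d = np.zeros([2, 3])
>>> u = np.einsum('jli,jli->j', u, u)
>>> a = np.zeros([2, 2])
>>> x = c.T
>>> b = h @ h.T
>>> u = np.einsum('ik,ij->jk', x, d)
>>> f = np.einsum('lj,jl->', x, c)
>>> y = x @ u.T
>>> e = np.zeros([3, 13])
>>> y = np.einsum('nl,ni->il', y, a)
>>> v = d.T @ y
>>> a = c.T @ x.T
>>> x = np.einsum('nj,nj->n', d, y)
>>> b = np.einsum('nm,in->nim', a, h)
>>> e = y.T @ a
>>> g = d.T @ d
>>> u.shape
(3, 11)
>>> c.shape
(11, 2)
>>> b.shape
(2, 37, 2)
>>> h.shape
(37, 2)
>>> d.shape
(2, 3)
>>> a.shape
(2, 2)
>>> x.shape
(2,)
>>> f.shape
()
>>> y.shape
(2, 3)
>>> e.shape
(3, 2)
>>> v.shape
(3, 3)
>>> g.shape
(3, 3)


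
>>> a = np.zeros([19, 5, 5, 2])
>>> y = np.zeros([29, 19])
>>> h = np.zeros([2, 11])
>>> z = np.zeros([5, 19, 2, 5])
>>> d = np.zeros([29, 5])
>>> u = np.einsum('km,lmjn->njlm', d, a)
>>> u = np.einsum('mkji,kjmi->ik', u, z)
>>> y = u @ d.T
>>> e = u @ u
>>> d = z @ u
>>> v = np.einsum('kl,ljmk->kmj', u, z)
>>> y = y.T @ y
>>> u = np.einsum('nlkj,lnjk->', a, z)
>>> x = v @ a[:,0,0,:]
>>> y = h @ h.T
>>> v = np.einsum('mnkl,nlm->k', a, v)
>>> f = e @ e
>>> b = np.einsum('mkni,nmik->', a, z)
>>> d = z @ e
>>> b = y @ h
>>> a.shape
(19, 5, 5, 2)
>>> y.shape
(2, 2)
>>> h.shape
(2, 11)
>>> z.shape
(5, 19, 2, 5)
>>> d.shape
(5, 19, 2, 5)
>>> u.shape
()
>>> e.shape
(5, 5)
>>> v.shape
(5,)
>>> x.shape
(5, 2, 2)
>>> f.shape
(5, 5)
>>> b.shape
(2, 11)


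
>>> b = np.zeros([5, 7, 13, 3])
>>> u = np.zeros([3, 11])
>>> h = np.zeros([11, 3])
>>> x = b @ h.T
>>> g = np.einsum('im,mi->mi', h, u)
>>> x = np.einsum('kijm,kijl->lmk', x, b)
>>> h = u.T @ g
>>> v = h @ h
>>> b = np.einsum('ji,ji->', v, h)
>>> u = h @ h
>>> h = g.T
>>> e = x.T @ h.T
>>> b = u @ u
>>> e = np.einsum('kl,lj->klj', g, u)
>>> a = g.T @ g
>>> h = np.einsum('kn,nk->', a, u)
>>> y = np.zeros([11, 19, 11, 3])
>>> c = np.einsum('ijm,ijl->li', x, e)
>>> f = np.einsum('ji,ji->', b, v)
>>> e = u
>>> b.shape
(11, 11)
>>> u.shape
(11, 11)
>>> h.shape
()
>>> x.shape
(3, 11, 5)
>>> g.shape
(3, 11)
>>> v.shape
(11, 11)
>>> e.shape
(11, 11)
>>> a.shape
(11, 11)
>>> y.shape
(11, 19, 11, 3)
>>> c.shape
(11, 3)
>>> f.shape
()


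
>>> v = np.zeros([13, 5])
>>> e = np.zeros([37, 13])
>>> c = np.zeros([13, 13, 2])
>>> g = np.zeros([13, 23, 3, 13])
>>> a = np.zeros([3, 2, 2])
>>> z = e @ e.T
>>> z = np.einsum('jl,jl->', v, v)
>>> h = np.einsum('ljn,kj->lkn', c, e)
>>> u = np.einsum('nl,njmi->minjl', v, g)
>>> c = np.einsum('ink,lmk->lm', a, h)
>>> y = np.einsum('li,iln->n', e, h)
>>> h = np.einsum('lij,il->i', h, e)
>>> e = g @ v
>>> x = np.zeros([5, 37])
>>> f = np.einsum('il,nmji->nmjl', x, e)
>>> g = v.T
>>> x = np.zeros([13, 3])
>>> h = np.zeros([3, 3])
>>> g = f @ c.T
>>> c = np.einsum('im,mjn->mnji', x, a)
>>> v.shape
(13, 5)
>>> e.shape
(13, 23, 3, 5)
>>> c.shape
(3, 2, 2, 13)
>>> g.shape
(13, 23, 3, 13)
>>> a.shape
(3, 2, 2)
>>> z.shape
()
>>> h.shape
(3, 3)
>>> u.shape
(3, 13, 13, 23, 5)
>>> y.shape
(2,)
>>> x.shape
(13, 3)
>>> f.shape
(13, 23, 3, 37)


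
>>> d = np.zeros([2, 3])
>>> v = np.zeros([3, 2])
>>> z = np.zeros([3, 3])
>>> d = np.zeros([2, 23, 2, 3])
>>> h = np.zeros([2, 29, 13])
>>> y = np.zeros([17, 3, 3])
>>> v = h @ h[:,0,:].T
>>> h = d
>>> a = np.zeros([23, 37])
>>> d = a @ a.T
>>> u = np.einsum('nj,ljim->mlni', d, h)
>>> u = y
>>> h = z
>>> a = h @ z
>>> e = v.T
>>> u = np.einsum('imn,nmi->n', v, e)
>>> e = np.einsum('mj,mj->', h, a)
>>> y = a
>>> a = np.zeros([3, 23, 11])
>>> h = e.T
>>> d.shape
(23, 23)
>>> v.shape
(2, 29, 2)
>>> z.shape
(3, 3)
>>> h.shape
()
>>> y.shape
(3, 3)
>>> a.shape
(3, 23, 11)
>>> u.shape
(2,)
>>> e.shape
()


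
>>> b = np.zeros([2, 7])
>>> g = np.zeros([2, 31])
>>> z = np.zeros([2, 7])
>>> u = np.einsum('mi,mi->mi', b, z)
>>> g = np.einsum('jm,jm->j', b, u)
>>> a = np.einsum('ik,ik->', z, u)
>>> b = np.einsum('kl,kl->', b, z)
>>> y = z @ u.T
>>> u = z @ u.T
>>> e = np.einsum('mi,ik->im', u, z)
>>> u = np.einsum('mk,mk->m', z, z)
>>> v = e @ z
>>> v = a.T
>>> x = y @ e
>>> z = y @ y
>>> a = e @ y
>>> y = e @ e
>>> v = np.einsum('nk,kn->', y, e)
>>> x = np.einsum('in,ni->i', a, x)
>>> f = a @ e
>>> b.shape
()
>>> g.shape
(2,)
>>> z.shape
(2, 2)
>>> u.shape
(2,)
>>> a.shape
(2, 2)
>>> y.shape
(2, 2)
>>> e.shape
(2, 2)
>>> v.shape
()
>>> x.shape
(2,)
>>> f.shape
(2, 2)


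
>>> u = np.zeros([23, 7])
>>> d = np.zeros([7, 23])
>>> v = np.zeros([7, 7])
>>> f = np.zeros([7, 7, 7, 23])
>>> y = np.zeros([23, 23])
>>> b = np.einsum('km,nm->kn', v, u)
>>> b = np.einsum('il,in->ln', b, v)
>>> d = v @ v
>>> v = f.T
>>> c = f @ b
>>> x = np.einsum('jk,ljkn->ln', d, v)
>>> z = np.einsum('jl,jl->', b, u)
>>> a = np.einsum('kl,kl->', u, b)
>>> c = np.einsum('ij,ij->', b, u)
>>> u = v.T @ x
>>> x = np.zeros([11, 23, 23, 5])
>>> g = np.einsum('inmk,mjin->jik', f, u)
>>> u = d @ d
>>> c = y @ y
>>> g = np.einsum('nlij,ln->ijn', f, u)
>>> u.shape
(7, 7)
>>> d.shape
(7, 7)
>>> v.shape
(23, 7, 7, 7)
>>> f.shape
(7, 7, 7, 23)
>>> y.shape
(23, 23)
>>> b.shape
(23, 7)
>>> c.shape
(23, 23)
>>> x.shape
(11, 23, 23, 5)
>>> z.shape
()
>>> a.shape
()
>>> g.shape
(7, 23, 7)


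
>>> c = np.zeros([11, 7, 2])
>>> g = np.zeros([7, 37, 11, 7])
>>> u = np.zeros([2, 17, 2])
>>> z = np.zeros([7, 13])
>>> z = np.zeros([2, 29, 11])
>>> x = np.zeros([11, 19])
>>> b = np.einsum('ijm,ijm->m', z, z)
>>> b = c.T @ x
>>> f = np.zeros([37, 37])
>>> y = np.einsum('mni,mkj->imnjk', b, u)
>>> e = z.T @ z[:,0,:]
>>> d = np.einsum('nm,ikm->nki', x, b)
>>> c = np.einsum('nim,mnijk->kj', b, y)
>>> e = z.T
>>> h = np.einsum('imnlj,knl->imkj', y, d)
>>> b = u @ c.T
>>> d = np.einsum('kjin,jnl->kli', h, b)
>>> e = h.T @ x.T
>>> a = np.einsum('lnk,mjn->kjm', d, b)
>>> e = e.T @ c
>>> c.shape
(17, 2)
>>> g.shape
(7, 37, 11, 7)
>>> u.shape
(2, 17, 2)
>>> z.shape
(2, 29, 11)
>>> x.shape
(11, 19)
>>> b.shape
(2, 17, 17)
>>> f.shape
(37, 37)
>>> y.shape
(19, 2, 7, 2, 17)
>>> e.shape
(11, 2, 11, 2)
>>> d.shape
(19, 17, 11)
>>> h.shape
(19, 2, 11, 17)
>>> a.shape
(11, 17, 2)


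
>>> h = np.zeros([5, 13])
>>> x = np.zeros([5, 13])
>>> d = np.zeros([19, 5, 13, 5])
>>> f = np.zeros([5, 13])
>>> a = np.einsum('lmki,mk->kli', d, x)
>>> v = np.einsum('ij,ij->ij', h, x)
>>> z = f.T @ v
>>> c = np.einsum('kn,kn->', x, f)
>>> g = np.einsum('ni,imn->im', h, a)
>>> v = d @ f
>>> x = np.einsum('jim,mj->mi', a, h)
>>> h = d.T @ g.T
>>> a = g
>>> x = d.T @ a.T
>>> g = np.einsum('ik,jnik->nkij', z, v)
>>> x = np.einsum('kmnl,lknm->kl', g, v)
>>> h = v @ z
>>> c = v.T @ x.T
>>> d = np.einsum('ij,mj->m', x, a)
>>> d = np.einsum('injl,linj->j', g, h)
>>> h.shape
(19, 5, 13, 13)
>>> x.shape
(5, 19)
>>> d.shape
(13,)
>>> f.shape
(5, 13)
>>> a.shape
(13, 19)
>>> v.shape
(19, 5, 13, 13)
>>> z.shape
(13, 13)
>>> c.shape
(13, 13, 5, 5)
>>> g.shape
(5, 13, 13, 19)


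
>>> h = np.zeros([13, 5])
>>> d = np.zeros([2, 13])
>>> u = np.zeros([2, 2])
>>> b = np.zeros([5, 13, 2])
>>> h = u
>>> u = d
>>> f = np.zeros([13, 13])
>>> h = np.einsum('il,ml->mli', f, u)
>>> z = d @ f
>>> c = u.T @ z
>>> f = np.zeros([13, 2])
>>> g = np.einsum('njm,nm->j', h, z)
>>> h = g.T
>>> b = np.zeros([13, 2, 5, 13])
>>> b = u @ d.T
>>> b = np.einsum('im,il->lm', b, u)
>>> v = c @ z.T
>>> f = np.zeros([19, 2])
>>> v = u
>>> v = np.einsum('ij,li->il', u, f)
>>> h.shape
(13,)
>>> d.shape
(2, 13)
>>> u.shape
(2, 13)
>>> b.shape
(13, 2)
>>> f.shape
(19, 2)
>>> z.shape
(2, 13)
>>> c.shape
(13, 13)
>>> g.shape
(13,)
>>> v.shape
(2, 19)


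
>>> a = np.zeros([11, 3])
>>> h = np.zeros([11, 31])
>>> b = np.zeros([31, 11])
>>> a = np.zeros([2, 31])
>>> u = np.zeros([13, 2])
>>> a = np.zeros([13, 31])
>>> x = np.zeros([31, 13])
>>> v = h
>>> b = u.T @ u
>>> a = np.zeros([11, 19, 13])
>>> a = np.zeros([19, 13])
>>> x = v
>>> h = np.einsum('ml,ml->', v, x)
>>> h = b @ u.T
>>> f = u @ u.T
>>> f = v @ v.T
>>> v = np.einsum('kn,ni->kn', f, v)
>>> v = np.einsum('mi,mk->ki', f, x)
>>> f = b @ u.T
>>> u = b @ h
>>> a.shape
(19, 13)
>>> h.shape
(2, 13)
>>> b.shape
(2, 2)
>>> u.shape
(2, 13)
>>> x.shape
(11, 31)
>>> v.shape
(31, 11)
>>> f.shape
(2, 13)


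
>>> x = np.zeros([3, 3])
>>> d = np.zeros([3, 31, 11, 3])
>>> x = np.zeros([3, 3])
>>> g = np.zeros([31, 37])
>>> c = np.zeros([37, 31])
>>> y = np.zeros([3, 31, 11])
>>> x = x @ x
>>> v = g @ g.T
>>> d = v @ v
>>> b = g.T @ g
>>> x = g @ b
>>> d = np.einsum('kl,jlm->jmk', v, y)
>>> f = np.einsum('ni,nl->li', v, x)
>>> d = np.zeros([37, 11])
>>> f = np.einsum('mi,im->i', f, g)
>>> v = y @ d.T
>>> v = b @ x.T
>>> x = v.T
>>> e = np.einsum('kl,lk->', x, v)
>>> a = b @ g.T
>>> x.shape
(31, 37)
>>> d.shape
(37, 11)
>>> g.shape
(31, 37)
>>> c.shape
(37, 31)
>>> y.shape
(3, 31, 11)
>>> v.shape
(37, 31)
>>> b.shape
(37, 37)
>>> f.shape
(31,)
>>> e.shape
()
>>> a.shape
(37, 31)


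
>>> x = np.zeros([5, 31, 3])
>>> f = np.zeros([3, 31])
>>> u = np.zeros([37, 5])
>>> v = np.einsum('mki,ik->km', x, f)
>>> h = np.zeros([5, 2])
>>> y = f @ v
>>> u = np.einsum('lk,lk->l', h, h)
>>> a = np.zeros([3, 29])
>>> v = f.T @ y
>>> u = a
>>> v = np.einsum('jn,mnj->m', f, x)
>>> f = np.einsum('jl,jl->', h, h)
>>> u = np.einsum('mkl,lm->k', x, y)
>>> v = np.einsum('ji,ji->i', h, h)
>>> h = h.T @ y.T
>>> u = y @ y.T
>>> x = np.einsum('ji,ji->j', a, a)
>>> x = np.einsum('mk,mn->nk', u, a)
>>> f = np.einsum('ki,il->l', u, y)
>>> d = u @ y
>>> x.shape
(29, 3)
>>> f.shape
(5,)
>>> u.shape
(3, 3)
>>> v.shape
(2,)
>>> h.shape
(2, 3)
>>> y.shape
(3, 5)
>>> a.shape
(3, 29)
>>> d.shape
(3, 5)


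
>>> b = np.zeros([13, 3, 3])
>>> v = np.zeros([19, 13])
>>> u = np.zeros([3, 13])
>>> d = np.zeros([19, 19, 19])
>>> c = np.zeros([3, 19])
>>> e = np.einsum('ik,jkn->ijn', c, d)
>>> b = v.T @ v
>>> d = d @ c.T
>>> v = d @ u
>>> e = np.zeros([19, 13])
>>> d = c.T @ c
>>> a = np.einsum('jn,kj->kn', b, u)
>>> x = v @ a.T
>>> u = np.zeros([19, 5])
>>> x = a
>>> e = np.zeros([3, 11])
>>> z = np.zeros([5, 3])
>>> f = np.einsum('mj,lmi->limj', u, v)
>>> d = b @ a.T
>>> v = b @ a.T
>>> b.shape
(13, 13)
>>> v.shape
(13, 3)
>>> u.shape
(19, 5)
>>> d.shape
(13, 3)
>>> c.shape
(3, 19)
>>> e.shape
(3, 11)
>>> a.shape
(3, 13)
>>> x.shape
(3, 13)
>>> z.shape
(5, 3)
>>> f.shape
(19, 13, 19, 5)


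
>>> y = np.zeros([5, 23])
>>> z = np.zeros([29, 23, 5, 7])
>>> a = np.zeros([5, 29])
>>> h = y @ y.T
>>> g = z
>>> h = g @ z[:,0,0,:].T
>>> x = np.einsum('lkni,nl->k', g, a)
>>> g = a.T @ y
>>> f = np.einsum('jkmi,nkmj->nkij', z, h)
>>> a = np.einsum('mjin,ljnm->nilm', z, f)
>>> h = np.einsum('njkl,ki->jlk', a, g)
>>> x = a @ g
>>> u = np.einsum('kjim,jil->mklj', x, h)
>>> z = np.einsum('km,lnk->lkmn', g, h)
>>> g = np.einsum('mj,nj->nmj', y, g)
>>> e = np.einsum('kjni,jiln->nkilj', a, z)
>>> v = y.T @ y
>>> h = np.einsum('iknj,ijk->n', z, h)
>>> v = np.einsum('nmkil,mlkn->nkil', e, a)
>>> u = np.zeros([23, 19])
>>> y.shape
(5, 23)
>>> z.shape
(5, 29, 23, 29)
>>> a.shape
(7, 5, 29, 29)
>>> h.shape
(23,)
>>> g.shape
(29, 5, 23)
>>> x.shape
(7, 5, 29, 23)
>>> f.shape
(29, 23, 7, 29)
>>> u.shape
(23, 19)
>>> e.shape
(29, 7, 29, 23, 5)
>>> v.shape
(29, 29, 23, 5)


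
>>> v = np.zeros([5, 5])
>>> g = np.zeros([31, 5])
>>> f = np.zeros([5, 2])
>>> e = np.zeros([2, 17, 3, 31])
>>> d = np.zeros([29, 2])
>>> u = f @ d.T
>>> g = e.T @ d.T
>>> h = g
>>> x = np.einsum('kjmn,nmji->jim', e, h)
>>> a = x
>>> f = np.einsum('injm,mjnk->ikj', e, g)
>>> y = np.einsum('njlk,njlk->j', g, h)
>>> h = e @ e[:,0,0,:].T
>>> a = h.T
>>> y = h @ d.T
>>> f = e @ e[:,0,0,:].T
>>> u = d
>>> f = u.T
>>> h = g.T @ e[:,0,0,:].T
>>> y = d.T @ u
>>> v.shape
(5, 5)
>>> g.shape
(31, 3, 17, 29)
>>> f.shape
(2, 29)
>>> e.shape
(2, 17, 3, 31)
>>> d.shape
(29, 2)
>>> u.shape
(29, 2)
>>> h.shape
(29, 17, 3, 2)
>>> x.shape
(17, 29, 3)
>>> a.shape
(2, 3, 17, 2)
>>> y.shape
(2, 2)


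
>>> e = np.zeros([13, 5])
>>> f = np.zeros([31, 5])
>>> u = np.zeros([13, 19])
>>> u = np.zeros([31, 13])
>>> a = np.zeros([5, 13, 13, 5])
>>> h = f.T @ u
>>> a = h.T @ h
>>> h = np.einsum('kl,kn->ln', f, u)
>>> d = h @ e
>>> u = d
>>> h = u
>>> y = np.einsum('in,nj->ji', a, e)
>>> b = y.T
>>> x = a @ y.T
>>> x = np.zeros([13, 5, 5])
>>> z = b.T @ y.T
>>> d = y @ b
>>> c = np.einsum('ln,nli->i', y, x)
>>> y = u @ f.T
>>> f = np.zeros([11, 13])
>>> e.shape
(13, 5)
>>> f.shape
(11, 13)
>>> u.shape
(5, 5)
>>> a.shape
(13, 13)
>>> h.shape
(5, 5)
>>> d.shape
(5, 5)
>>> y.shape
(5, 31)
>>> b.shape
(13, 5)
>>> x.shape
(13, 5, 5)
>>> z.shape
(5, 5)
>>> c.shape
(5,)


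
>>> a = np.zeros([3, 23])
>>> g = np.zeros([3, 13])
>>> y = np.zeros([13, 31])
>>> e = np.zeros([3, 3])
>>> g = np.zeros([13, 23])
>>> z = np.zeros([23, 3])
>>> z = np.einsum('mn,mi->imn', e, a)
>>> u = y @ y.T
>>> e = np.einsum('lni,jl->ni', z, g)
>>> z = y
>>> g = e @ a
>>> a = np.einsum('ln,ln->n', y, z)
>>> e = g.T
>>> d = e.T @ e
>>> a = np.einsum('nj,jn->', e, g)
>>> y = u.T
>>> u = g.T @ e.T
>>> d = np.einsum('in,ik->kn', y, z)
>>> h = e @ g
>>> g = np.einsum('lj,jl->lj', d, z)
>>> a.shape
()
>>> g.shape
(31, 13)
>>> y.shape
(13, 13)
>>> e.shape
(23, 3)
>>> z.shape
(13, 31)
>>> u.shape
(23, 23)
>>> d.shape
(31, 13)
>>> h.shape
(23, 23)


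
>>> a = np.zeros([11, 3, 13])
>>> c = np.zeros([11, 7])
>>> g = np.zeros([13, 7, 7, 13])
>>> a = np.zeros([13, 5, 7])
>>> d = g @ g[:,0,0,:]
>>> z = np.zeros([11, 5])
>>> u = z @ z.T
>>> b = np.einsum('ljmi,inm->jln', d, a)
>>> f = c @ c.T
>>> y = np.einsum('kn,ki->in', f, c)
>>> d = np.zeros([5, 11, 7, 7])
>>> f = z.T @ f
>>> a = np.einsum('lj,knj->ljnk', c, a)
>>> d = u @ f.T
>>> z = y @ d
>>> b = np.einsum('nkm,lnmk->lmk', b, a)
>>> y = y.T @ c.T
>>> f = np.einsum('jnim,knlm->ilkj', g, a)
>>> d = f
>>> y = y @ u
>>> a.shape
(11, 7, 5, 13)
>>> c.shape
(11, 7)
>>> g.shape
(13, 7, 7, 13)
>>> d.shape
(7, 5, 11, 13)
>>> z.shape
(7, 5)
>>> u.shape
(11, 11)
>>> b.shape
(11, 5, 13)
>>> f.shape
(7, 5, 11, 13)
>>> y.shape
(11, 11)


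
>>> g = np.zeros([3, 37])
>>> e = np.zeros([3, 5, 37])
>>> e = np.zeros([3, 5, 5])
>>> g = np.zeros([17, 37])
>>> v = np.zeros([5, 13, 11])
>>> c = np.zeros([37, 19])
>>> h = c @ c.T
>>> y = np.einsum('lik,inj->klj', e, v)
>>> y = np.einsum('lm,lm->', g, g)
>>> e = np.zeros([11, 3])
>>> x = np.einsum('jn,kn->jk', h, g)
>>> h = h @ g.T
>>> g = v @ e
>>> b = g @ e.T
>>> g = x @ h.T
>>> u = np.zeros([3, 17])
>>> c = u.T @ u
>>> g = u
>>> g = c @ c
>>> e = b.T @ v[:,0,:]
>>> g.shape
(17, 17)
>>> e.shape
(11, 13, 11)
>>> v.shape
(5, 13, 11)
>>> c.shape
(17, 17)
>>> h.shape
(37, 17)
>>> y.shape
()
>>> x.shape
(37, 17)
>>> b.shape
(5, 13, 11)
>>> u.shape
(3, 17)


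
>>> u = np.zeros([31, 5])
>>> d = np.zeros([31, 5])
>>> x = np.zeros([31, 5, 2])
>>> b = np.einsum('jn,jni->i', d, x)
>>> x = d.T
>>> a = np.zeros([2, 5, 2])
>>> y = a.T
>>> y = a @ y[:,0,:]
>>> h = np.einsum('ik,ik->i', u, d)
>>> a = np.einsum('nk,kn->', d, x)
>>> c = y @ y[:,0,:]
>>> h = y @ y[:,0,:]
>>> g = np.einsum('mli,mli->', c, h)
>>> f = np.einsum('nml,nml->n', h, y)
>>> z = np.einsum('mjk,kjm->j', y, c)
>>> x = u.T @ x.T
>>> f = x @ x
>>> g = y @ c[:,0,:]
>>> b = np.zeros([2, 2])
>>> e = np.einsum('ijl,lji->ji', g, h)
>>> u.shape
(31, 5)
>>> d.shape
(31, 5)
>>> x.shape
(5, 5)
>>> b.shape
(2, 2)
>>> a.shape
()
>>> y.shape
(2, 5, 2)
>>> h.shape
(2, 5, 2)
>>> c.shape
(2, 5, 2)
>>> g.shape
(2, 5, 2)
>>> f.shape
(5, 5)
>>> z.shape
(5,)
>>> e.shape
(5, 2)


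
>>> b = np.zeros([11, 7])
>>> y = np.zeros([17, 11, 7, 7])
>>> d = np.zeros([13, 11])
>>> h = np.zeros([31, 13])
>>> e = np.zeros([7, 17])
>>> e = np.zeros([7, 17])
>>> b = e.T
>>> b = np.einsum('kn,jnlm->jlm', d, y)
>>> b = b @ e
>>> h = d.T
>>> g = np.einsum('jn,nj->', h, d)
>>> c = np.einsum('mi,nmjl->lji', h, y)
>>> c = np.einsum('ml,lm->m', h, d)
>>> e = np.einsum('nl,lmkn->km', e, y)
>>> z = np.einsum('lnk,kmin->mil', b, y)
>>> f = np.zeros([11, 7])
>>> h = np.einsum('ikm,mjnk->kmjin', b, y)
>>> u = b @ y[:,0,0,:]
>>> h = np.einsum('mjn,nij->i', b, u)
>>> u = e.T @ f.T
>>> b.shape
(17, 7, 17)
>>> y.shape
(17, 11, 7, 7)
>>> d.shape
(13, 11)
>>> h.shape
(7,)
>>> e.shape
(7, 11)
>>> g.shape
()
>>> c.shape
(11,)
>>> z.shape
(11, 7, 17)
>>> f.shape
(11, 7)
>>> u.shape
(11, 11)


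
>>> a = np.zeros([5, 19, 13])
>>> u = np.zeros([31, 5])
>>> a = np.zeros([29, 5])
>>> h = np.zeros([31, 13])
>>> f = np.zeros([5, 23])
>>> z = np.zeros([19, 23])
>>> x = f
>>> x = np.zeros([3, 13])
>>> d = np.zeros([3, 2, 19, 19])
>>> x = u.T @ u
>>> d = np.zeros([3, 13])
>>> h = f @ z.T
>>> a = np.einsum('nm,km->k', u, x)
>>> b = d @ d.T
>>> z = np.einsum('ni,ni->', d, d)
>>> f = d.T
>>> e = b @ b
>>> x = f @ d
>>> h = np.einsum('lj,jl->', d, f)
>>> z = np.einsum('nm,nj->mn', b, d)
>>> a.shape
(5,)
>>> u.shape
(31, 5)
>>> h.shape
()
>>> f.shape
(13, 3)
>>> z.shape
(3, 3)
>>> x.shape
(13, 13)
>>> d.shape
(3, 13)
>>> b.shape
(3, 3)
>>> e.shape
(3, 3)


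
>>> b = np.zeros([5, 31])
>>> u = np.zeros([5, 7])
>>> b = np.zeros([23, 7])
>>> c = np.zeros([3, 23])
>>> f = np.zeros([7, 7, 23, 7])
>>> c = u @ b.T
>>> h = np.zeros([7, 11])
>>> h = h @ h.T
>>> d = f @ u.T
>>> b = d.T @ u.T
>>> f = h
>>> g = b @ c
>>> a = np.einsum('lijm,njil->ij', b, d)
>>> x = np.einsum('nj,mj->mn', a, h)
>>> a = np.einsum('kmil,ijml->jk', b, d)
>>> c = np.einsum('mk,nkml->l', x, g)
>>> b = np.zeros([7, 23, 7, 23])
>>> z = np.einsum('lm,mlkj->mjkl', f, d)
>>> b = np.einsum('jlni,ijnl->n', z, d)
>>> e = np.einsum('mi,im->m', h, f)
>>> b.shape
(23,)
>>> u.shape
(5, 7)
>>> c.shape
(23,)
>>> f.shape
(7, 7)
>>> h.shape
(7, 7)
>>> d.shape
(7, 7, 23, 5)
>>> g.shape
(5, 23, 7, 23)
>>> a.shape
(7, 5)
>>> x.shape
(7, 23)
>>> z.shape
(7, 5, 23, 7)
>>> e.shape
(7,)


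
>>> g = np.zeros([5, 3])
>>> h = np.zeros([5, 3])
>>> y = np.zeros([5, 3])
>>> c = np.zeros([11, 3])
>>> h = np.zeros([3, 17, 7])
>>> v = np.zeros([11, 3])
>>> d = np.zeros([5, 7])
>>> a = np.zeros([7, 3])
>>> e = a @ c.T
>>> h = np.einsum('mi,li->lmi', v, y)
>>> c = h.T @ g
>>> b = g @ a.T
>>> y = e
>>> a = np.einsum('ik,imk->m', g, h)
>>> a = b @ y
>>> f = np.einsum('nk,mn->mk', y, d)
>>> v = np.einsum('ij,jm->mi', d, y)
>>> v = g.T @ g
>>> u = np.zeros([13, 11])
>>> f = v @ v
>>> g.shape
(5, 3)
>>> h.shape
(5, 11, 3)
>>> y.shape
(7, 11)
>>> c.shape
(3, 11, 3)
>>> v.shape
(3, 3)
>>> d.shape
(5, 7)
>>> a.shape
(5, 11)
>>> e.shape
(7, 11)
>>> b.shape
(5, 7)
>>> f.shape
(3, 3)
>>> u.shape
(13, 11)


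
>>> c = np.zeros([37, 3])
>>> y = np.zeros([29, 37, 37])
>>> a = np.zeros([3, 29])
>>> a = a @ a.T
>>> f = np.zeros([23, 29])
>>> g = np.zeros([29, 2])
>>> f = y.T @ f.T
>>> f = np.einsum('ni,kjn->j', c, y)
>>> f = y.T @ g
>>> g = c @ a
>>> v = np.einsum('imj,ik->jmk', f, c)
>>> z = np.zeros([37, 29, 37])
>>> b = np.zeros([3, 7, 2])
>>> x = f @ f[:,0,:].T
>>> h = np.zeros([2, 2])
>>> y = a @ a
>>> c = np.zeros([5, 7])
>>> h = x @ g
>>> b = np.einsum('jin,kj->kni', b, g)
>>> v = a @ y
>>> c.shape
(5, 7)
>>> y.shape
(3, 3)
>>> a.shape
(3, 3)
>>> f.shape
(37, 37, 2)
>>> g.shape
(37, 3)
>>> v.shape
(3, 3)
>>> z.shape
(37, 29, 37)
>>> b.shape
(37, 2, 7)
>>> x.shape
(37, 37, 37)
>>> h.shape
(37, 37, 3)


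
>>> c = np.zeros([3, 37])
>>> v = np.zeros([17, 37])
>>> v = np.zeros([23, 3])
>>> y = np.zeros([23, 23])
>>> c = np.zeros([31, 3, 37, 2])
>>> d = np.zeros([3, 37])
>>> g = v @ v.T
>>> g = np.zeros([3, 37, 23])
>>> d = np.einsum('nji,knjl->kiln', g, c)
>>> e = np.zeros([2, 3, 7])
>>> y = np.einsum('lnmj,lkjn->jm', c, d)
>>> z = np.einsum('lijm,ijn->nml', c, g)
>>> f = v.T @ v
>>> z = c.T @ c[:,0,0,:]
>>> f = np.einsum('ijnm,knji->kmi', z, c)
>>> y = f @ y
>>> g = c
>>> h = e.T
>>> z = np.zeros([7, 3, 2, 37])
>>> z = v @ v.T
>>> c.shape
(31, 3, 37, 2)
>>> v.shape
(23, 3)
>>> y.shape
(31, 2, 37)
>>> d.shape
(31, 23, 2, 3)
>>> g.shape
(31, 3, 37, 2)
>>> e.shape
(2, 3, 7)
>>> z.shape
(23, 23)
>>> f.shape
(31, 2, 2)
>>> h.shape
(7, 3, 2)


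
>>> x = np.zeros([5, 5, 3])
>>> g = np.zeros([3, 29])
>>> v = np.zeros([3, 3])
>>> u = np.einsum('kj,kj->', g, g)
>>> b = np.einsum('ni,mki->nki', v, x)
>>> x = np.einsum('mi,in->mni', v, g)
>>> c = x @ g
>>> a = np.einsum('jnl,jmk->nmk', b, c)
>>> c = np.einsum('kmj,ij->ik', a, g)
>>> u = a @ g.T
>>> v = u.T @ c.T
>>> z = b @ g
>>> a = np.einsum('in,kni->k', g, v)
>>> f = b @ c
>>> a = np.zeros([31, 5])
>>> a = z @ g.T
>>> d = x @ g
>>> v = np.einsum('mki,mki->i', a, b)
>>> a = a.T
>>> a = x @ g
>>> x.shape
(3, 29, 3)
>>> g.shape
(3, 29)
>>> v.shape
(3,)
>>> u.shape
(5, 29, 3)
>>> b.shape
(3, 5, 3)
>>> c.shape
(3, 5)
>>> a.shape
(3, 29, 29)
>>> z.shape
(3, 5, 29)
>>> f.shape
(3, 5, 5)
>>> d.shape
(3, 29, 29)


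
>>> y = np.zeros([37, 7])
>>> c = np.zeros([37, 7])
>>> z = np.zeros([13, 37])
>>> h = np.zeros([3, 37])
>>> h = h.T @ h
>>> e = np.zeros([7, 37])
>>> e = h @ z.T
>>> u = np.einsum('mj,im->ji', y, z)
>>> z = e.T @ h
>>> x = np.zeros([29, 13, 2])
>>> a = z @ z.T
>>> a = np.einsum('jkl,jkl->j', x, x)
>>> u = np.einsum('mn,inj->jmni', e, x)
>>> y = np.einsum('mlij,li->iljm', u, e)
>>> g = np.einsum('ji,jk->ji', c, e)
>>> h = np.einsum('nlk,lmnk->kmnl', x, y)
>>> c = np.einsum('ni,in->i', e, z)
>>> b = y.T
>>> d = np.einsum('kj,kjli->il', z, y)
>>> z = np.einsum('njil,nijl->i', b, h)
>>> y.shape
(13, 37, 29, 2)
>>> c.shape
(13,)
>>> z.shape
(37,)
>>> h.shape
(2, 37, 29, 13)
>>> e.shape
(37, 13)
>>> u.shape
(2, 37, 13, 29)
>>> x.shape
(29, 13, 2)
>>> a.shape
(29,)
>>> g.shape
(37, 7)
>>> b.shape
(2, 29, 37, 13)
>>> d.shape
(2, 29)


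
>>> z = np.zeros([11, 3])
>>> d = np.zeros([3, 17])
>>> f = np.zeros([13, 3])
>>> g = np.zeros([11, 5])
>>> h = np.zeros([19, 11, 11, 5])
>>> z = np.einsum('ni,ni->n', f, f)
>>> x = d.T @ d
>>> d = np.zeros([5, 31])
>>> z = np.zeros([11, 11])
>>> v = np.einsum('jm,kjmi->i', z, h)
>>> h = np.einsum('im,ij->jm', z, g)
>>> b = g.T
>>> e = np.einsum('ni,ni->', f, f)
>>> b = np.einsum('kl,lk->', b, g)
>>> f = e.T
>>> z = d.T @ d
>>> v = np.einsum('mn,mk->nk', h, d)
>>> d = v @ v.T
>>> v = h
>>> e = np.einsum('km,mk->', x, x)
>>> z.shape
(31, 31)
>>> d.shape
(11, 11)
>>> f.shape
()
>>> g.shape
(11, 5)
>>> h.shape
(5, 11)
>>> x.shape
(17, 17)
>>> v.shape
(5, 11)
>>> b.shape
()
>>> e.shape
()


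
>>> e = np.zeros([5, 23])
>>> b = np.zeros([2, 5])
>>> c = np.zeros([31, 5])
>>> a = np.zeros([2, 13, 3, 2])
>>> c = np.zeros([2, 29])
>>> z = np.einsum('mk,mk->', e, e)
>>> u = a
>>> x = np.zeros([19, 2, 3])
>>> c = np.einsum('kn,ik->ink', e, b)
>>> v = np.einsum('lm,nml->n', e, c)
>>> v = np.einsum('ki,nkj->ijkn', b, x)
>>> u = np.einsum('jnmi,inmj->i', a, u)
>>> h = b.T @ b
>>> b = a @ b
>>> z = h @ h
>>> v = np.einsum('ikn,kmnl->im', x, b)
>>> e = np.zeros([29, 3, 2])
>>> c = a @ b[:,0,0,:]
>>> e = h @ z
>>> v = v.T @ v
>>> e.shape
(5, 5)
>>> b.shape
(2, 13, 3, 5)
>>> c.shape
(2, 13, 3, 5)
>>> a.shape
(2, 13, 3, 2)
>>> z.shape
(5, 5)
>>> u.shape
(2,)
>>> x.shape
(19, 2, 3)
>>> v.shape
(13, 13)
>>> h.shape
(5, 5)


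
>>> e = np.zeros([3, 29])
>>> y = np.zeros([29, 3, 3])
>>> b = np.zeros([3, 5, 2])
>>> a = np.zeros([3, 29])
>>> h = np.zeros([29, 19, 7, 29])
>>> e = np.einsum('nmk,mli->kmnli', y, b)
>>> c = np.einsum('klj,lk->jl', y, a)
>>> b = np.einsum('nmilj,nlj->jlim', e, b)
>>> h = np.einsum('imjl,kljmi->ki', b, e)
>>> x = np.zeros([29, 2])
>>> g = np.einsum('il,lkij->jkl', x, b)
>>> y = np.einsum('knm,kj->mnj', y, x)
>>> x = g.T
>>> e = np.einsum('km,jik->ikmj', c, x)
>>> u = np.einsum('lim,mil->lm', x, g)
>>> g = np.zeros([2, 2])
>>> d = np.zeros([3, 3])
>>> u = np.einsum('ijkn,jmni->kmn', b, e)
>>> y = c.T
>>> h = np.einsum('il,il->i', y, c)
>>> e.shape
(5, 3, 3, 2)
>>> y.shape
(3, 3)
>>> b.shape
(2, 5, 29, 3)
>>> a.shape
(3, 29)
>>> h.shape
(3,)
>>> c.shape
(3, 3)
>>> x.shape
(2, 5, 3)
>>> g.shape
(2, 2)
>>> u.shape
(29, 3, 3)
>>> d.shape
(3, 3)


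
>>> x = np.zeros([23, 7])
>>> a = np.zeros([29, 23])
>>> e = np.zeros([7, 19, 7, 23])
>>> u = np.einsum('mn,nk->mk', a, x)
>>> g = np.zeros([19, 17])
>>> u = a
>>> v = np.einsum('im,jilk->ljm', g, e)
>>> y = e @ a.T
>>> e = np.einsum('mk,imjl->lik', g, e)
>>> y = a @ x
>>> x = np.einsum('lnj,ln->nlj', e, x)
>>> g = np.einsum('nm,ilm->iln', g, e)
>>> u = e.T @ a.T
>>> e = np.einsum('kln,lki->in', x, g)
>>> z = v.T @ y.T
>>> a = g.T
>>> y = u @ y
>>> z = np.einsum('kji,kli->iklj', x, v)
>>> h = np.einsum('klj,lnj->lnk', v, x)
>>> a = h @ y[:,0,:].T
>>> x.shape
(7, 23, 17)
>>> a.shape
(7, 23, 17)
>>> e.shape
(19, 17)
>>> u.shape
(17, 7, 29)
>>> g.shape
(23, 7, 19)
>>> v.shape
(7, 7, 17)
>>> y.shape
(17, 7, 7)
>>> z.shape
(17, 7, 7, 23)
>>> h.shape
(7, 23, 7)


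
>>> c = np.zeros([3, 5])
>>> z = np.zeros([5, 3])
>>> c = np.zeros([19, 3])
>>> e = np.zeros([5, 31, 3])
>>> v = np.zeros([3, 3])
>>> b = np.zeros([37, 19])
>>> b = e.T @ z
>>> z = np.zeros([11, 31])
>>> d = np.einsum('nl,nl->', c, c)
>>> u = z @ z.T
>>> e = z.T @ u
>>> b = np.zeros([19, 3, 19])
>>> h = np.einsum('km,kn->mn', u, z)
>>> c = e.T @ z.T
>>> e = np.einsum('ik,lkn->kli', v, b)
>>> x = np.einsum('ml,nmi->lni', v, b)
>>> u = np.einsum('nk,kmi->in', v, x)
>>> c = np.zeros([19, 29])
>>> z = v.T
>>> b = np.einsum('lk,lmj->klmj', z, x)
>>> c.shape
(19, 29)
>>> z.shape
(3, 3)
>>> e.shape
(3, 19, 3)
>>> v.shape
(3, 3)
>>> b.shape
(3, 3, 19, 19)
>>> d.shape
()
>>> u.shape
(19, 3)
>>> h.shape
(11, 31)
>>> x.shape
(3, 19, 19)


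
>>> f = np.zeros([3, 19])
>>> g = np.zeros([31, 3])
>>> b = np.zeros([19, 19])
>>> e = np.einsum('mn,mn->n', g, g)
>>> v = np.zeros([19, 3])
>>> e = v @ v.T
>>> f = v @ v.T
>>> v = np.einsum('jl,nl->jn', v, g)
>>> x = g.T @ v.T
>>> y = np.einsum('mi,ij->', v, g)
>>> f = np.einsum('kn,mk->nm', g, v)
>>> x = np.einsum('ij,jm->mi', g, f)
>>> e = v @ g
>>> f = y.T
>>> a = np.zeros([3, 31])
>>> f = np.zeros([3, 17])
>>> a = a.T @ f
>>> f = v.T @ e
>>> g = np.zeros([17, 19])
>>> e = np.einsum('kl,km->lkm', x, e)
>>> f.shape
(31, 3)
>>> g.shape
(17, 19)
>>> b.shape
(19, 19)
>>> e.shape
(31, 19, 3)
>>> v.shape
(19, 31)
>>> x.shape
(19, 31)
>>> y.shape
()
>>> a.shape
(31, 17)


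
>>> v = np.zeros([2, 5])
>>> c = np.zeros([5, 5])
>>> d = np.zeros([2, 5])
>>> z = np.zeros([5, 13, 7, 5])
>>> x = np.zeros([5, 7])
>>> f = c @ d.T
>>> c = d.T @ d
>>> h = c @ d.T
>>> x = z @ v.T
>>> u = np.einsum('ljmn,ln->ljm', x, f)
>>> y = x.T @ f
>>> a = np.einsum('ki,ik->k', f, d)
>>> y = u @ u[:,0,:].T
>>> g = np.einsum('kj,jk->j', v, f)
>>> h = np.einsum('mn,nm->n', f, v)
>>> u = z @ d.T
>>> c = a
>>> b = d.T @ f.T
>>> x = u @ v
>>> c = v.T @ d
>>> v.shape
(2, 5)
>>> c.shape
(5, 5)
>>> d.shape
(2, 5)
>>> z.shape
(5, 13, 7, 5)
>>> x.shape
(5, 13, 7, 5)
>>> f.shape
(5, 2)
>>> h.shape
(2,)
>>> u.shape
(5, 13, 7, 2)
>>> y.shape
(5, 13, 5)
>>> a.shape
(5,)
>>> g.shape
(5,)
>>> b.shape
(5, 5)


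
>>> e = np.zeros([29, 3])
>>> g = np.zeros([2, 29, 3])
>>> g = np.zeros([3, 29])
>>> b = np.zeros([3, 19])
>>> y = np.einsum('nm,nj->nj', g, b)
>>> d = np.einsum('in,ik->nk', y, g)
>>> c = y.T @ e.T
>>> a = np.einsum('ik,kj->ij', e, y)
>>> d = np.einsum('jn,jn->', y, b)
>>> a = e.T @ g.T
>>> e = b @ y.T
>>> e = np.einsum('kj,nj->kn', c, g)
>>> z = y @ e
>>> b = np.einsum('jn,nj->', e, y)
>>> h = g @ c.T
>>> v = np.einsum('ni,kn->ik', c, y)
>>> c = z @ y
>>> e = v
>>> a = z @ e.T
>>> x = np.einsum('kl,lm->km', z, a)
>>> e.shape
(29, 3)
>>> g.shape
(3, 29)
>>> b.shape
()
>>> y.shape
(3, 19)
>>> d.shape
()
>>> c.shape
(3, 19)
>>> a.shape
(3, 29)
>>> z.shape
(3, 3)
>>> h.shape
(3, 19)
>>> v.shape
(29, 3)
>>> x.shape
(3, 29)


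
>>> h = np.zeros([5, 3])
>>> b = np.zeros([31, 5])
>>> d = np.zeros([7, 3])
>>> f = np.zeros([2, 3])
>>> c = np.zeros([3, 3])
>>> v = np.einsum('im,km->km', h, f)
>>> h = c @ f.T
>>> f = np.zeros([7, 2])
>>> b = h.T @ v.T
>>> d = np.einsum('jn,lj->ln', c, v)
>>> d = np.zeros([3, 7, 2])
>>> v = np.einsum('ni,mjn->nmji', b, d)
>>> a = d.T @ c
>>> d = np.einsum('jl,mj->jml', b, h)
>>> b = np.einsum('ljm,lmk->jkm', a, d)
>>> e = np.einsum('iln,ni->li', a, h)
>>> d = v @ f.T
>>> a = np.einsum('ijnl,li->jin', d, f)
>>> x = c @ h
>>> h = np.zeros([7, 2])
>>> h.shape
(7, 2)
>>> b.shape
(7, 2, 3)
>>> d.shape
(2, 3, 7, 7)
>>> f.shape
(7, 2)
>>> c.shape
(3, 3)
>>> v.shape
(2, 3, 7, 2)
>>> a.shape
(3, 2, 7)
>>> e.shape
(7, 2)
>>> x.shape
(3, 2)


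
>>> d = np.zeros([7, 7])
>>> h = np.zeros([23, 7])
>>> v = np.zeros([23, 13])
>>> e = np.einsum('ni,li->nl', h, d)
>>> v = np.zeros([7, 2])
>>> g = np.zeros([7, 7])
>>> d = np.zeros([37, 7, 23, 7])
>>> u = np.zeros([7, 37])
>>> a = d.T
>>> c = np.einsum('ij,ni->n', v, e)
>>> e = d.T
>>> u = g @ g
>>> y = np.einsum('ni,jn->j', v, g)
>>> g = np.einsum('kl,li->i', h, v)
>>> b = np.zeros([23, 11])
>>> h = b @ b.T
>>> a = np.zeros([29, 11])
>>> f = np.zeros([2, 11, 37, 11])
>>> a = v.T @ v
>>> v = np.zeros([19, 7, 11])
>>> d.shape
(37, 7, 23, 7)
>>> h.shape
(23, 23)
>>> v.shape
(19, 7, 11)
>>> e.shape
(7, 23, 7, 37)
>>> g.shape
(2,)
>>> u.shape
(7, 7)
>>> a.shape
(2, 2)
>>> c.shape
(23,)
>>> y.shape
(7,)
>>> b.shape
(23, 11)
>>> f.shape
(2, 11, 37, 11)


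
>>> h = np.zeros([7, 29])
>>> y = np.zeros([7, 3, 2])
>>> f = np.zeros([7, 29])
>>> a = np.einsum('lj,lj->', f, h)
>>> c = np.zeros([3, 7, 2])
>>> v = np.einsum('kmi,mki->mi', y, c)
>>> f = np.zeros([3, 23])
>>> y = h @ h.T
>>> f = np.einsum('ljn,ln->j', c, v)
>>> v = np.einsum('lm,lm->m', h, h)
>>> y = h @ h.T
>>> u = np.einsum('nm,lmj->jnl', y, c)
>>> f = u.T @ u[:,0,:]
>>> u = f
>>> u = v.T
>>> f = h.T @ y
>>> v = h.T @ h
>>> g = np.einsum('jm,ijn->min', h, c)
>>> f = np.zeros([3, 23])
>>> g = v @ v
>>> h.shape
(7, 29)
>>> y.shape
(7, 7)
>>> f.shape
(3, 23)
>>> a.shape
()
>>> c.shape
(3, 7, 2)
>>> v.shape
(29, 29)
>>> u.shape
(29,)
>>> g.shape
(29, 29)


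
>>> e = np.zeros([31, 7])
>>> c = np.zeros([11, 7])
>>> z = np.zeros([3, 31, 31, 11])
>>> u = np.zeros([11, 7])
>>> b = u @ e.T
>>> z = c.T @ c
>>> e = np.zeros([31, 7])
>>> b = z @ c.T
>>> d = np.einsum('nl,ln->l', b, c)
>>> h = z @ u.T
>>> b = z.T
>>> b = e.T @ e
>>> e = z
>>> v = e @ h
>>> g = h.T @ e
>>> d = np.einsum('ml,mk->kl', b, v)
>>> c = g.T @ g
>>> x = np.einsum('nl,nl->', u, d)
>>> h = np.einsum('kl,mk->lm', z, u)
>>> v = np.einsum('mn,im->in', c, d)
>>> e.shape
(7, 7)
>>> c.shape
(7, 7)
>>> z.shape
(7, 7)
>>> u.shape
(11, 7)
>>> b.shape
(7, 7)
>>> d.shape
(11, 7)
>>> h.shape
(7, 11)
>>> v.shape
(11, 7)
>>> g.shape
(11, 7)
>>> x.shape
()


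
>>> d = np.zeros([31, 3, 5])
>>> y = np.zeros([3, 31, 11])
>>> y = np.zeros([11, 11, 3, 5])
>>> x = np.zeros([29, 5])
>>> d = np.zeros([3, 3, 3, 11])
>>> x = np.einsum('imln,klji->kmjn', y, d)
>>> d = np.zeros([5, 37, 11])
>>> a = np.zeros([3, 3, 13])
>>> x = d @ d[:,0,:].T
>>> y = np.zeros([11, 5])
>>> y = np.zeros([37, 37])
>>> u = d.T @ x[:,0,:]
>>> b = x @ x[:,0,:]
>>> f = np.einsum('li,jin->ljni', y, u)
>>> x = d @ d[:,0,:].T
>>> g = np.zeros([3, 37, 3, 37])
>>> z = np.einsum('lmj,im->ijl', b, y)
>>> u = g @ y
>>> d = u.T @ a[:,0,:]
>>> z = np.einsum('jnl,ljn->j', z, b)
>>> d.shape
(37, 3, 37, 13)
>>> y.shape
(37, 37)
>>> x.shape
(5, 37, 5)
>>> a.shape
(3, 3, 13)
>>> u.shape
(3, 37, 3, 37)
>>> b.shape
(5, 37, 5)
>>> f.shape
(37, 11, 5, 37)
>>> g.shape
(3, 37, 3, 37)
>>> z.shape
(37,)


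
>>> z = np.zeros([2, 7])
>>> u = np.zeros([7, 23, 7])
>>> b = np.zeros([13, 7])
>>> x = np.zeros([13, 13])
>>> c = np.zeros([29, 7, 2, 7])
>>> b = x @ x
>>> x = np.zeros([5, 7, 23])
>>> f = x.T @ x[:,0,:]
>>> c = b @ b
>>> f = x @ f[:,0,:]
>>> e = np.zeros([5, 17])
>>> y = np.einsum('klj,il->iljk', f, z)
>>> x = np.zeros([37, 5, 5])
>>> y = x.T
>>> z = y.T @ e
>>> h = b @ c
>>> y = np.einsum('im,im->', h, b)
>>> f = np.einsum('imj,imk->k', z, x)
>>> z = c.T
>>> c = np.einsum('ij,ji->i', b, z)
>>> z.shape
(13, 13)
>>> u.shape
(7, 23, 7)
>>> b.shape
(13, 13)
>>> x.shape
(37, 5, 5)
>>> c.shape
(13,)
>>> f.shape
(5,)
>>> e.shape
(5, 17)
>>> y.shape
()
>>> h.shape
(13, 13)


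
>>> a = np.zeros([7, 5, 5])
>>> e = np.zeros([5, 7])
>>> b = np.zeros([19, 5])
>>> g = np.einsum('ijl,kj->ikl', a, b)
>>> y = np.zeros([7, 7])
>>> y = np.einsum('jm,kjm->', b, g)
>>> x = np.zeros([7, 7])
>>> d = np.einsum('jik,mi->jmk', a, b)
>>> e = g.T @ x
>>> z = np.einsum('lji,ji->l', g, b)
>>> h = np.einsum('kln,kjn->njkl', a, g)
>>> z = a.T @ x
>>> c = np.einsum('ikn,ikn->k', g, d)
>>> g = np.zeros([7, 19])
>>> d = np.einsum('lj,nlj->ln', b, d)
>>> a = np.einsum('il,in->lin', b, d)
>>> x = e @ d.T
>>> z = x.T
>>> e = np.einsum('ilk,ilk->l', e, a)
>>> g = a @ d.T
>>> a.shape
(5, 19, 7)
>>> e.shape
(19,)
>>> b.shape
(19, 5)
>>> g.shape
(5, 19, 19)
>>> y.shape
()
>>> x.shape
(5, 19, 19)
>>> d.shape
(19, 7)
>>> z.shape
(19, 19, 5)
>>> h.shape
(5, 19, 7, 5)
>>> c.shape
(19,)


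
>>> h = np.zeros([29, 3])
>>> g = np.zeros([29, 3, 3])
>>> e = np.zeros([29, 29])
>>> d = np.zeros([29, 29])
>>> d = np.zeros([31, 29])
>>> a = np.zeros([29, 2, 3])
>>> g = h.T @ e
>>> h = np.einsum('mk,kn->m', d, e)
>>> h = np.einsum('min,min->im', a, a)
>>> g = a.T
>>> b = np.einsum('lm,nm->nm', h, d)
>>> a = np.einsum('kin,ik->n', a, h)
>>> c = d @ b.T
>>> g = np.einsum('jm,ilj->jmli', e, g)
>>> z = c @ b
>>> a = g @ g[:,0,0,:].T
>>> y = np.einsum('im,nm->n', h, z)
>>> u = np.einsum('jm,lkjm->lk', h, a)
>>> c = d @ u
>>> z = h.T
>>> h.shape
(2, 29)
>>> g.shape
(29, 29, 2, 3)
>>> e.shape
(29, 29)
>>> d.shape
(31, 29)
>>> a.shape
(29, 29, 2, 29)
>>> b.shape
(31, 29)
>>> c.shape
(31, 29)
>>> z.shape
(29, 2)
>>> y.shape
(31,)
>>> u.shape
(29, 29)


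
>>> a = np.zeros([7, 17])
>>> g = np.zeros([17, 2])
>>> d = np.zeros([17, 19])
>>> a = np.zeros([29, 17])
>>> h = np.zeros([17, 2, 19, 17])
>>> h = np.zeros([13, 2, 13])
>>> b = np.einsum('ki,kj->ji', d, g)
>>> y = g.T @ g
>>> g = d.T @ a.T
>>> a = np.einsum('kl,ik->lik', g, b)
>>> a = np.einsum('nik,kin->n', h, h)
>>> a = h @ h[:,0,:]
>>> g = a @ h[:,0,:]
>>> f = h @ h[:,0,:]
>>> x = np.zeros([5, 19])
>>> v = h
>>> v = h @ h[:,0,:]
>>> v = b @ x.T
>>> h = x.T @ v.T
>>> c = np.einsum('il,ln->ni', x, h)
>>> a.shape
(13, 2, 13)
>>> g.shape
(13, 2, 13)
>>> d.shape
(17, 19)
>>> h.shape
(19, 2)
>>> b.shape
(2, 19)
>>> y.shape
(2, 2)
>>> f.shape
(13, 2, 13)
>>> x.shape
(5, 19)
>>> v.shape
(2, 5)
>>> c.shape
(2, 5)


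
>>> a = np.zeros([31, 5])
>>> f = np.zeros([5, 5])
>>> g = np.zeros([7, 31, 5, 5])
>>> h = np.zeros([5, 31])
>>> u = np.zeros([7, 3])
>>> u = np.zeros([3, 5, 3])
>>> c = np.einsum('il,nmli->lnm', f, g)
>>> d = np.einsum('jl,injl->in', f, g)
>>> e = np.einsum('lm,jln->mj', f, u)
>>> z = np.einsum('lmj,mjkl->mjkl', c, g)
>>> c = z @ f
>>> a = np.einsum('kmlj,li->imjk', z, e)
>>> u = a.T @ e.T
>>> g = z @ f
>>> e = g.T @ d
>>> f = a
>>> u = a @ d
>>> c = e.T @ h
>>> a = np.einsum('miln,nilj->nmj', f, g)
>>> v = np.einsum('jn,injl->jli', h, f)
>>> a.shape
(7, 3, 5)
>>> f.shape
(3, 31, 5, 7)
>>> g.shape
(7, 31, 5, 5)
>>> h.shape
(5, 31)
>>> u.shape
(3, 31, 5, 31)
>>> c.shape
(31, 31, 5, 31)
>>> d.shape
(7, 31)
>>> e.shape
(5, 5, 31, 31)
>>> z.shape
(7, 31, 5, 5)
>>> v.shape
(5, 7, 3)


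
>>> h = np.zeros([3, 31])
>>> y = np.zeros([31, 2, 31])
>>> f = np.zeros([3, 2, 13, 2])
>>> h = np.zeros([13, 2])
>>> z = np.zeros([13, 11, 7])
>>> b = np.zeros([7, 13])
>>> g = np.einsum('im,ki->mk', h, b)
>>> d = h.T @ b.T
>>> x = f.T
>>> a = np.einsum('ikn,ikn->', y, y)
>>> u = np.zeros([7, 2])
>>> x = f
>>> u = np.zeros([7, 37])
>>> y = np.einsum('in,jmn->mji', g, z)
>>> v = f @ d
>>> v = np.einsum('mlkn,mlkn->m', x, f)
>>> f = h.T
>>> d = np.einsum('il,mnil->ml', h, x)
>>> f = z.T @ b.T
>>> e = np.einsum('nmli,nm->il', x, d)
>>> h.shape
(13, 2)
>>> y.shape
(11, 13, 2)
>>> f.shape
(7, 11, 7)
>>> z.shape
(13, 11, 7)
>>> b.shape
(7, 13)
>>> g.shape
(2, 7)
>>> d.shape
(3, 2)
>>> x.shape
(3, 2, 13, 2)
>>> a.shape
()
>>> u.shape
(7, 37)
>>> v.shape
(3,)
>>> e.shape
(2, 13)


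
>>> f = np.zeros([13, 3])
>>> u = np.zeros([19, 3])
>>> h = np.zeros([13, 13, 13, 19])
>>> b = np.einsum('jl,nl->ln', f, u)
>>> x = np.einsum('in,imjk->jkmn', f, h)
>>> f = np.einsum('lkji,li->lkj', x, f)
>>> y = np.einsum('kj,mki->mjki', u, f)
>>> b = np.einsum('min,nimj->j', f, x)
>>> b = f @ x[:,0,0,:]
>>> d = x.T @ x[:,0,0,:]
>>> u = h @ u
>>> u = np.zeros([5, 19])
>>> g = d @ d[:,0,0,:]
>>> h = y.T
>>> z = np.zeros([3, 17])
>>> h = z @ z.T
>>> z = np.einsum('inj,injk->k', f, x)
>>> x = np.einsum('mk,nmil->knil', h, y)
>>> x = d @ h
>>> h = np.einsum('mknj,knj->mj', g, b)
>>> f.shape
(13, 19, 13)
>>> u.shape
(5, 19)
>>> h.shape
(3, 3)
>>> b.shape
(13, 19, 3)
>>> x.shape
(3, 13, 19, 3)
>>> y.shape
(13, 3, 19, 13)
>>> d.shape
(3, 13, 19, 3)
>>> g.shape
(3, 13, 19, 3)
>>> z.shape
(3,)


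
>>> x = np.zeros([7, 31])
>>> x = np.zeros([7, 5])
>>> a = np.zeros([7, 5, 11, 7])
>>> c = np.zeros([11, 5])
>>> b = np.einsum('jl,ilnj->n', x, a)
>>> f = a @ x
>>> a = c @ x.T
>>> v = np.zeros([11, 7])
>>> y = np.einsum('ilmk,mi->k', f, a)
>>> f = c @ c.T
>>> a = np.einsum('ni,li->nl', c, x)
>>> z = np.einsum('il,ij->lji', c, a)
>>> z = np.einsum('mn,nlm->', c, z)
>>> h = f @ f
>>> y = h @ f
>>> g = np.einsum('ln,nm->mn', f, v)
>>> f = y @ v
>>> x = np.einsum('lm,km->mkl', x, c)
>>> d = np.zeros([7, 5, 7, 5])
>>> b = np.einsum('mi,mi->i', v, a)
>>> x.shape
(5, 11, 7)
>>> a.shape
(11, 7)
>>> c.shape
(11, 5)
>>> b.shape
(7,)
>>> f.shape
(11, 7)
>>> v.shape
(11, 7)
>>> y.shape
(11, 11)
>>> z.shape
()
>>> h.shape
(11, 11)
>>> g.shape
(7, 11)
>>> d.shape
(7, 5, 7, 5)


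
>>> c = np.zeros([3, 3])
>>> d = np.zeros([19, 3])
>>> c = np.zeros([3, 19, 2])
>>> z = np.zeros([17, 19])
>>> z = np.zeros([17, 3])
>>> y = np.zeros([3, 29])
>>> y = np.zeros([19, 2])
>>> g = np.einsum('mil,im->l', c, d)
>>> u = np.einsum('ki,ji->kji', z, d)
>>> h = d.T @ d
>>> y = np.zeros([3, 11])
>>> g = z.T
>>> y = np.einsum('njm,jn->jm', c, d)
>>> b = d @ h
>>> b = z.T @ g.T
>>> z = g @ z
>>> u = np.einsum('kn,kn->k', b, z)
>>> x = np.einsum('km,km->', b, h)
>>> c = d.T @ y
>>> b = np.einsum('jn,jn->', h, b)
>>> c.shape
(3, 2)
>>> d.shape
(19, 3)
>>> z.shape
(3, 3)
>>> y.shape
(19, 2)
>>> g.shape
(3, 17)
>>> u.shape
(3,)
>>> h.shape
(3, 3)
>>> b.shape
()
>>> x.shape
()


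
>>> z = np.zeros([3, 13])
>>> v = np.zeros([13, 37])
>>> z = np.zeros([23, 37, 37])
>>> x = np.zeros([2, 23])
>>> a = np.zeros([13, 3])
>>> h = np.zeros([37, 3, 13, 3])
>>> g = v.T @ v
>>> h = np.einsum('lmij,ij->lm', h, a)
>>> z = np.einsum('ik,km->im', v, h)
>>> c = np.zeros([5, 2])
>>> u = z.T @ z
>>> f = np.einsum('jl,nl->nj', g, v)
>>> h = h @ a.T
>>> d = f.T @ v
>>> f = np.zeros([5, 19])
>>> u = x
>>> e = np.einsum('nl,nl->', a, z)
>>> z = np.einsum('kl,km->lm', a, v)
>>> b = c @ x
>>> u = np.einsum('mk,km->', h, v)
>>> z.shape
(3, 37)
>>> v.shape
(13, 37)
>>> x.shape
(2, 23)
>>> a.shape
(13, 3)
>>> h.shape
(37, 13)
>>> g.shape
(37, 37)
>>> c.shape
(5, 2)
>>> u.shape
()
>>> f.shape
(5, 19)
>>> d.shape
(37, 37)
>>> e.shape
()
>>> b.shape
(5, 23)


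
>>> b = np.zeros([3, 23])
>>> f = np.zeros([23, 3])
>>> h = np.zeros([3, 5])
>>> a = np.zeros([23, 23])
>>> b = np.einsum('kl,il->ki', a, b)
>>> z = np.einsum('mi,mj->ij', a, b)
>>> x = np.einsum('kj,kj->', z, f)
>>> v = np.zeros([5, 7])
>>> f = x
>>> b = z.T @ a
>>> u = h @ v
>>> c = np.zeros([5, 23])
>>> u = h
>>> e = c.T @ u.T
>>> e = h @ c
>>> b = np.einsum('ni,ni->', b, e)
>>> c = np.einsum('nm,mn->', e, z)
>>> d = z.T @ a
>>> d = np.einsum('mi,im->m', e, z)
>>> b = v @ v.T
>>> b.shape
(5, 5)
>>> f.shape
()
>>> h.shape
(3, 5)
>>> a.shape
(23, 23)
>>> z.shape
(23, 3)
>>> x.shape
()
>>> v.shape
(5, 7)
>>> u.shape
(3, 5)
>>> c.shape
()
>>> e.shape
(3, 23)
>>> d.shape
(3,)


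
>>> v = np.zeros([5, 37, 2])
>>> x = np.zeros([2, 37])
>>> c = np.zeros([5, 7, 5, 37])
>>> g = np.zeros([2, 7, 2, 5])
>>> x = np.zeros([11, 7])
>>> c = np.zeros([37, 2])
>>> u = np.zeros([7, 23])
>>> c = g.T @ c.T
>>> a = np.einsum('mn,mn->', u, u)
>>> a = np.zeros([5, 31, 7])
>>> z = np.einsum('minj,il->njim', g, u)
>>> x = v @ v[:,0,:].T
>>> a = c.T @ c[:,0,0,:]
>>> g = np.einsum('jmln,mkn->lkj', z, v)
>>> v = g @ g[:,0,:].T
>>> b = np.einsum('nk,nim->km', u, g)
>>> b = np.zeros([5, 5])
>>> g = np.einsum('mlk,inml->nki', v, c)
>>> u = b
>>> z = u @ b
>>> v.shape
(7, 37, 7)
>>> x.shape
(5, 37, 5)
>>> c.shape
(5, 2, 7, 37)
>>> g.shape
(2, 7, 5)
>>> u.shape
(5, 5)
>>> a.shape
(37, 7, 2, 37)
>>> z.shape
(5, 5)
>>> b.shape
(5, 5)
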